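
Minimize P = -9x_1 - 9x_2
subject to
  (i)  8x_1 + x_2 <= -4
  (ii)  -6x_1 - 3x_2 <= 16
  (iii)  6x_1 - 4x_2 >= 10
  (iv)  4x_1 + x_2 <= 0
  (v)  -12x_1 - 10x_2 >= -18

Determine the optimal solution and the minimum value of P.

Feasible corners and P = -9x_1 - 9x_2:
  (2/9, -52/9) → P = 50
  (-3/19, -52/19) → P = 495/19
  (-17/21, -26/7) → P = 285/7

At the optimal vertex, 8x_1 + x_2 = -4 and 6x_1 - 4x_2 = 10.
Solving simultaneously gives x_1 = -3/19, x_2 = -52/19.

x_1 = -3/19, x_2 = -52/19, minimum P = 495/19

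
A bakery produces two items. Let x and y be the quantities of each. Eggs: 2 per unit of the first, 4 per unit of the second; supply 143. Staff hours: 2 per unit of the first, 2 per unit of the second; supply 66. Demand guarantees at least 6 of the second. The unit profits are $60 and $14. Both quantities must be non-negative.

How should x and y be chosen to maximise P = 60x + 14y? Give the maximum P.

Vertices and P = 60x + 14y:
  (0, 33) → P = 462
  (0, 6) → P = 84
  (27, 6) → P = 1704

The binding constraints are 2x + 2y = 66 and y = 6.
Solving simultaneously gives x = 27, y = 6.

x = 27, y = 6, maximum P = 1704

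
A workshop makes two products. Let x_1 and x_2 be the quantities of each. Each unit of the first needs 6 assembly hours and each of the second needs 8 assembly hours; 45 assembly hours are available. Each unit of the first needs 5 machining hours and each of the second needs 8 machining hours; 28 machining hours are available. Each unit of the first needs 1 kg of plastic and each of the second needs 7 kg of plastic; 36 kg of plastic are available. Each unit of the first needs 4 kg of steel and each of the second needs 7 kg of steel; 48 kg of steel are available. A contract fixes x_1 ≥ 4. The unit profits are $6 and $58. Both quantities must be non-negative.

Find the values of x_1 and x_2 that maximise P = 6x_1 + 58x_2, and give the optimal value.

Corner points and P = 6x_1 + 58x_2:
  (28/5, 0) → P = 168/5
  (4, 0) → P = 24
  (4, 1) → P = 82

x_1 = 4, x_2 = 1, maximum P = 82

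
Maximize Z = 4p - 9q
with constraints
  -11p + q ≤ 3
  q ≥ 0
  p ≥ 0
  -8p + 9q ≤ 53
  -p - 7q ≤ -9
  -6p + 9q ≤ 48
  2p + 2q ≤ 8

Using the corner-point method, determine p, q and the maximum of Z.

p = 19/6, q = 5/6, maximum Z = 31/6

Vertices and Z = 4p - 9q:
  (0, 3) → Z = -27
  (1/12, 47/12) → Z = -419/12
  (0, 9/7) → Z = -81/7
  (19/6, 5/6) → Z = 31/6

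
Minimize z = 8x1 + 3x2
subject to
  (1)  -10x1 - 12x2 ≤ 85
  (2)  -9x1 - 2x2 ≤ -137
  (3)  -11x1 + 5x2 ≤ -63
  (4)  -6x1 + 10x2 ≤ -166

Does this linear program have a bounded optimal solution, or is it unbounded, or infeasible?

bounded optimum

Extreme points and z = 8x1 + 3x2:
  (907/44, -2135/88) → z = 737/8
  (851/51, -112/17) → z = 5800/51
The feasible region has finitely many vertices and no improving ray; the minimum is 737/8 at (907/44, -2135/88).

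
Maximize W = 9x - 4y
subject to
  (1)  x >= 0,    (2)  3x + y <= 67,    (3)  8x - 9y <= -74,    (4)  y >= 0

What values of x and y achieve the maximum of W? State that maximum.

The binding constraints are 3x + y = 67 and 8x - 9y = -74.
Solving simultaneously gives x = 529/35, y = 758/35.

x = 529/35, y = 758/35, maximum W = 247/5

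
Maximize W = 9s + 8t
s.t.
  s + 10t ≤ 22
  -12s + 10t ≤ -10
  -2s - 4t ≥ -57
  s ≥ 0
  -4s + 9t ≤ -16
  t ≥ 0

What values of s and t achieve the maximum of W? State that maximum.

s = 22, t = 0, maximum W = 198

Extreme points and W = 9s + 8t:
  (358/49, 72/49) → W = 3798/49
  (22, 0) → W = 198
  (4, 0) → W = 36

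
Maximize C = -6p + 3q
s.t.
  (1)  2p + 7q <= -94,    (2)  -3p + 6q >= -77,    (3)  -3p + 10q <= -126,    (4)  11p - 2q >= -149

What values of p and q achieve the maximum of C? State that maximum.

Extreme points and C = -6p + 3q:
  (-25/33, -436/33) → C = -386/11
  (-58/41, -534/41) → C = -1254/41
  (-262/15, -647/30) → C = 401/10
  (-67/4, -141/8) → C = 381/8

The optimum lies where -3p + 10q = -126 and 11p - 2q = -149.
Solving simultaneously gives p = -67/4, q = -141/8.

p = -67/4, q = -141/8, maximum C = 381/8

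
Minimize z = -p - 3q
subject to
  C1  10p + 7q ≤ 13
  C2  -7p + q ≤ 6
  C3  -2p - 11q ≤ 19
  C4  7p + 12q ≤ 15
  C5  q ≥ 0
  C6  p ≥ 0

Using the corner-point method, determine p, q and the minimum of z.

Extreme points and z = -p - 3q:
  (51/71, 59/71) → z = -228/71
  (13/10, 0) → z = -13/10
  (0, 5/4) → z = -15/4
  (0, 0) → z = 0

p = 0, q = 5/4, minimum z = -15/4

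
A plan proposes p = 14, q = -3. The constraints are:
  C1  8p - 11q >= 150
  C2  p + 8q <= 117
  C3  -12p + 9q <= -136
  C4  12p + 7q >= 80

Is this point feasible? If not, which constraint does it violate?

not feasible — violates C1

Constraint C1: 8p - 11q = 145, which is not ≥ 150. All other constraints are satisfied.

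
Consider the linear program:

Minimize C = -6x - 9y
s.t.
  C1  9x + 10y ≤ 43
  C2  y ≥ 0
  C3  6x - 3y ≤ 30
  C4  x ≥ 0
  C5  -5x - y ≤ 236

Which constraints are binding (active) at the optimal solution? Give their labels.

Corner points and C = -6x - 9y:
  (43/9, 0) → C = -86/3
  (0, 43/10) → C = -387/10
  (0, 0) → C = 0

The minimum is at (0, 43/10). Substituting into each constraint, equality holds for C1 and C4; the remaining constraints have slack.

C1 and C4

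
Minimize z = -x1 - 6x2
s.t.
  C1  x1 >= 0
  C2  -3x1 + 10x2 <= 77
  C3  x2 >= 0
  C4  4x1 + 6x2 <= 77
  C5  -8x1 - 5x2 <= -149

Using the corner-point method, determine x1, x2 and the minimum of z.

x1 = 509/28, x2 = 5/7, minimum z = -629/28

The optimum lies where 4x1 + 6x2 = 77 and -8x1 - 5x2 = -149.
Solving simultaneously gives x1 = 509/28, x2 = 5/7.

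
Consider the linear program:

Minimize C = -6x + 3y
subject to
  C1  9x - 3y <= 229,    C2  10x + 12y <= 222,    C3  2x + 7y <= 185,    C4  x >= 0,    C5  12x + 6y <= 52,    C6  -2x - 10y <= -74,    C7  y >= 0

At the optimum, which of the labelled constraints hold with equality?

Extreme points and C = -6x + 3y:
  (0, 26/3) → C = 26
  (0, 37/5) → C = 111/5
  (19/27, 196/27) → C = 158/9

The minimum is at (19/27, 196/27). Substituting into each constraint, equality holds for C5 and C6; the remaining constraints have slack.

C5 and C6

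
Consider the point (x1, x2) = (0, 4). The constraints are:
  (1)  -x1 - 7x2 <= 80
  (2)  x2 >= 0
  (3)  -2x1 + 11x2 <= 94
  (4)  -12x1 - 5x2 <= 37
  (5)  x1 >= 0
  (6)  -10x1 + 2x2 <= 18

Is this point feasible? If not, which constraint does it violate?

feasible

(1): -28 ≤ 80 ✓
(2): 4 ≥ 0 ✓
(3): 44 ≤ 94 ✓
(4): -20 ≤ 37 ✓
(5): 0 ≥ 0 ✓
(6): 8 ≤ 18 ✓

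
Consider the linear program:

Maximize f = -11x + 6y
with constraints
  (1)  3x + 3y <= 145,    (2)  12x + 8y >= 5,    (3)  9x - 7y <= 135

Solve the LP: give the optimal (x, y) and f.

x = -1145/12, y = 575/4, maximum f = 22945/12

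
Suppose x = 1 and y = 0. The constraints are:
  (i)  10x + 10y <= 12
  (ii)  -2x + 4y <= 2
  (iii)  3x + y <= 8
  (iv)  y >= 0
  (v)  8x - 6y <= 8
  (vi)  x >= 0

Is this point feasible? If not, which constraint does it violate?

(i): 10 ≤ 12 ✓
(ii): -2 ≤ 2 ✓
(iii): 3 ≤ 8 ✓
(iv): 0 ≥ 0 ✓
(v): 8 ≤ 8 ✓
(vi): 1 ≥ 0 ✓

feasible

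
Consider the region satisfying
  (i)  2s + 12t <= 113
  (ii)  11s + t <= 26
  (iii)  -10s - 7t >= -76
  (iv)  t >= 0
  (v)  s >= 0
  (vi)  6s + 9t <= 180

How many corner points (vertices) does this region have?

5

The feasible vertices (each the meet of two boundaries and inside every other half-plane) are:
  (121/106, 489/53)
  (0, 113/12)
  (106/67, 576/67)
  (26/11, 0)
  (0, 0)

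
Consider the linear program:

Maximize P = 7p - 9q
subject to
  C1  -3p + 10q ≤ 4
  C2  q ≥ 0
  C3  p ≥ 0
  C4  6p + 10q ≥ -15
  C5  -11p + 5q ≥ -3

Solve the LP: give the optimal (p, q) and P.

p = 3/11, q = 0, maximum P = 21/11

Extreme points and P = 7p - 9q:
  (0, 2/5) → P = -18/5
  (10/19, 53/95) → P = -127/95
  (0, 0) → P = 0
  (3/11, 0) → P = 21/11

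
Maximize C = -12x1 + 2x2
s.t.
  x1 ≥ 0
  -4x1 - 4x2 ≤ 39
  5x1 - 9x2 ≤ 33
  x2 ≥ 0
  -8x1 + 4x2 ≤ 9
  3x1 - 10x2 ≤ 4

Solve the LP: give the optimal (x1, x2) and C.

x1 = 0, x2 = 9/4, maximum C = 9/2

Vertices and C = -12x1 + 2x2:
  (0, 0) → C = 0
  (0, 9/4) → C = 9/2
  (294/23, 79/23) → C = -3370/23
  (4/3, 0) → C = -16
The feasible region is unbounded (it extends along (9, 5), (1, 2)), but C strictly decreases along every unbounded feasible direction, so there is no improving ray and the maximum is attained at a vertex.

The binding constraints are x1 = 0 and -8x1 + 4x2 = 9.
Solving simultaneously gives x1 = 0, x2 = 9/4.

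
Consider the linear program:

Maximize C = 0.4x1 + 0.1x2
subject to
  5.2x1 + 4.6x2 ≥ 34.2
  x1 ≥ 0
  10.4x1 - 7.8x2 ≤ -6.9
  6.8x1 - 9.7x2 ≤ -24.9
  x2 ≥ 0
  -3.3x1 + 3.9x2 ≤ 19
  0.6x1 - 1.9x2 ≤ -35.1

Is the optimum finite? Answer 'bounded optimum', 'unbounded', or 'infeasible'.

infeasible

The boundaries 5.2x1 + 4.6x2 = 34.2 and 6.8x1 - 9.7x2 = -24.9 meet at (1810/681, 3017/681), but that point violates 0.6x1 - 1.9x2 ≤ -35.1. Every candidate vertex is excluded by some other constraint, so the feasible region is empty.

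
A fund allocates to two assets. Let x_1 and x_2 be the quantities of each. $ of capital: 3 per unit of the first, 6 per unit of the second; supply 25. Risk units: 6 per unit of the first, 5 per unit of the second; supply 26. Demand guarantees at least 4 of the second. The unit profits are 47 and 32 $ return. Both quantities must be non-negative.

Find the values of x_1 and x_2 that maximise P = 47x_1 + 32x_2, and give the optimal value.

x_1 = 1/3, x_2 = 4, maximum P = 431/3

The binding constraints are 3x_1 + 6x_2 = 25 and x_2 = 4.
Solving simultaneously gives x_1 = 1/3, x_2 = 4.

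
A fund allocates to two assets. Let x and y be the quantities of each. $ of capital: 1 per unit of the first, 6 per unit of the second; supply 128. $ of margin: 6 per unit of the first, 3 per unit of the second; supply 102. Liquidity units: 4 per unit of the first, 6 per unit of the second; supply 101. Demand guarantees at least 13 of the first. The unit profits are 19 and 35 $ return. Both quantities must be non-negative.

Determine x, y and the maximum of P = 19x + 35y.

Corner points and P = 19x + 35y:
  (17, 0) → P = 323
  (13, 0) → P = 247
  (13, 8) → P = 527

The optimum lies where 6x + 3y = 102 and x = 13.
Solving simultaneously gives x = 13, y = 8.

x = 13, y = 8, maximum P = 527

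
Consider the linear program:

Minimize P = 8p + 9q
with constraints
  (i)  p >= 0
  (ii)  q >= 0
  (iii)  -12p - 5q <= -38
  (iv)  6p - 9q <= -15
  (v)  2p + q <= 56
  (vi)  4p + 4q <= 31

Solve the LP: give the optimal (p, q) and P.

p = 89/46, q = 68/23, minimum P = 968/23

Feasible corners and P = 8p + 9q:
  (0, 38/5) → P = 342/5
  (0, 31/4) → P = 279/4
  (89/46, 68/23) → P = 968/23
  (73/20, 41/10) → P = 661/10

The optimum lies where -12p - 5q = -38 and 6p - 9q = -15.
Solving simultaneously gives p = 89/46, q = 68/23.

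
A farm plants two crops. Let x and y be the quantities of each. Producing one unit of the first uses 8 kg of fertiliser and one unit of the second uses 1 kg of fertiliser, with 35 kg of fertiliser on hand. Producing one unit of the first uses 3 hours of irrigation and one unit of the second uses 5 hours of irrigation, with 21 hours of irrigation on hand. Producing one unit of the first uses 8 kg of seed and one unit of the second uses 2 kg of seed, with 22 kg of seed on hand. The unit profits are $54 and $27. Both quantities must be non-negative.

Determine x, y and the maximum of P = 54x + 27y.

x = 2, y = 3, maximum P = 189

Vertices and P = 54x + 27y:
  (0, 0) → P = 0
  (0, 21/5) → P = 567/5
  (11/4, 0) → P = 297/2
  (2, 3) → P = 189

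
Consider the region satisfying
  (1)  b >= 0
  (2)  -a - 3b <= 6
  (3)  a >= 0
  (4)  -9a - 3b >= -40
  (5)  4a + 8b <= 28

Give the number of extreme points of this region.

Of the 10 pairwise boundary intersections, those satisfying every inequality are:
  (0, 0)
  (40/9, 0)
  (0, 7/2)
  (59/15, 23/15)

4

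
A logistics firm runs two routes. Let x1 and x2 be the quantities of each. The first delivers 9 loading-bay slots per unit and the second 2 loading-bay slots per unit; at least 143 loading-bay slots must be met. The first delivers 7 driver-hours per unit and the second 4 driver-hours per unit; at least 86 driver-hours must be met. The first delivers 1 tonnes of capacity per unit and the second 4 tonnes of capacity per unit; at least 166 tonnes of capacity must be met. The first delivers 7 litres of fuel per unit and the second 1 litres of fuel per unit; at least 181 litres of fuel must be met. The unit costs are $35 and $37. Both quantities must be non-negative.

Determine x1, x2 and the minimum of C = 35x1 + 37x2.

x1 = 62/3, x2 = 109/3, minimum C = 6203/3

The feasible region is unbounded (it extends along (0, 1), (1, 0)), but C strictly increases along every unbounded feasible direction, so there is no improving ray and the minimum is attained at a vertex.

The optimum lies where x1 + 4x2 = 166 and 7x1 + x2 = 181.
Solving simultaneously gives x1 = 62/3, x2 = 109/3.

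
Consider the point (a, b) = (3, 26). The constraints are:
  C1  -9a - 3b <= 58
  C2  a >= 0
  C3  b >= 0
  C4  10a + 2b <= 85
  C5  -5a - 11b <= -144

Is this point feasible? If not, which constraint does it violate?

feasible

C1: -105 ≤ 58 ✓
C2: 3 ≥ 0 ✓
C3: 26 ≥ 0 ✓
C4: 82 ≤ 85 ✓
C5: -301 ≤ -144 ✓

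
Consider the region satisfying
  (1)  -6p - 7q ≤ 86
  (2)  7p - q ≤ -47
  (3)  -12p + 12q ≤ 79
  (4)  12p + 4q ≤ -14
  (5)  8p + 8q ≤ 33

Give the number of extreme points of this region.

3

Of the 10 pairwise boundary intersections, those satisfying every inequality are:
  (-83/11, -64/11)
  (-1585/156, -93/26)
  (-485/72, -11/72)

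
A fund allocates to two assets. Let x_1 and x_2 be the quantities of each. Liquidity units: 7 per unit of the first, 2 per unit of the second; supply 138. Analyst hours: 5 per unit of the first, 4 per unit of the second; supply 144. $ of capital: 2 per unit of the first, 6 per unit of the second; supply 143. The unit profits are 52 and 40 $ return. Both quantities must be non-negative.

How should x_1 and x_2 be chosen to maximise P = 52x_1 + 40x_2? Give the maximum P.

Vertices and P = 52x_1 + 40x_2:
  (0, 0) → P = 0
  (0, 143/6) → P = 2860/3
  (138/7, 0) → P = 7176/7
  (44/3, 53/3) → P = 4408/3
  (146/11, 427/22) → P = 16132/11

x_1 = 44/3, x_2 = 53/3, maximum P = 4408/3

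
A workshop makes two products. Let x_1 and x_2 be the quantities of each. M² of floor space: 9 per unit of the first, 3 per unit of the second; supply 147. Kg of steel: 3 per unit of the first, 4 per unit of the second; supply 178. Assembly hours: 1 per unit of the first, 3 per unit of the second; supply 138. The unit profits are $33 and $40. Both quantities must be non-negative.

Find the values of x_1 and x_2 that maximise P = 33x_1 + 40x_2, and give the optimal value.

x_1 = 2, x_2 = 43, maximum P = 1786

Feasible corners and P = 33x_1 + 40x_2:
  (0, 0) → P = 0
  (0, 89/2) → P = 1780
  (49/3, 0) → P = 539
  (2, 43) → P = 1786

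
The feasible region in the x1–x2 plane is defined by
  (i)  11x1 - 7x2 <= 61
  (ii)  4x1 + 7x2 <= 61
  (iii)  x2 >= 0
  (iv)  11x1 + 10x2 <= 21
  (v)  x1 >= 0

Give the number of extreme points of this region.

3

The feasible vertices (each the meet of two boundaries and inside every other half-plane) are:
  (21/11, 0)
  (0, 0)
  (0, 21/10)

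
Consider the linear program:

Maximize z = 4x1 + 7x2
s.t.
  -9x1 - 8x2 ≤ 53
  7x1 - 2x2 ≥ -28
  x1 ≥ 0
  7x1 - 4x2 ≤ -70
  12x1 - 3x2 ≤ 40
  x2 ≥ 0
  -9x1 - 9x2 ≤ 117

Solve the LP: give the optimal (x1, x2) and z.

Feasible corners and z = 4x1 + 7x2:
  (2, 21) → z = 155
  (164/3, 616/3) → z = 1656
  (370/27, 1120/27) → z = 9320/27

x1 = 164/3, x2 = 616/3, maximum z = 1656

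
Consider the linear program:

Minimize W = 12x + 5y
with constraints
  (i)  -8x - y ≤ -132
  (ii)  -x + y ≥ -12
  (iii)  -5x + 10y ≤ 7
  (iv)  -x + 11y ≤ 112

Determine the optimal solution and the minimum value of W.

Extreme points and W = 12x + 5y:
  (16, 4) → W = 212
  (1313/85, 716/85) → W = 19336/85
  (122/5, 62/5) → W = 1774/5
  (1043/45, 553/45) → W = 15281/45

At the optimal vertex, -8x - y = -132 and -x + y = -12.
Solving simultaneously gives x = 16, y = 4.

x = 16, y = 4, minimum W = 212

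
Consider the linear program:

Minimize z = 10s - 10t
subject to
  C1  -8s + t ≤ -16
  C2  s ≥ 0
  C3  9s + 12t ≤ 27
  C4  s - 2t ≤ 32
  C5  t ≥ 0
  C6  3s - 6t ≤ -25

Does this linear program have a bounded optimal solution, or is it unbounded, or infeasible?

infeasible

The boundaries -8s + t = -16 and 9s + 12t = 27 meet at (73/35, 24/35), but that point violates 3s - 6t ≤ -25. Every candidate vertex is excluded by some other constraint, so the feasible region is empty.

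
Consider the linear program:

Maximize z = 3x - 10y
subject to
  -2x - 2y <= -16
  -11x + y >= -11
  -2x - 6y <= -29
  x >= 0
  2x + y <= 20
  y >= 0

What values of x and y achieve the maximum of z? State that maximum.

Vertices and z = 3x - 10y:
  (19/12, 77/12) → z = -713/12
  (0, 8) → z = -80
  (31/13, 198/13) → z = -1887/13
  (0, 20) → z = -200

x = 19/12, y = 77/12, maximum z = -713/12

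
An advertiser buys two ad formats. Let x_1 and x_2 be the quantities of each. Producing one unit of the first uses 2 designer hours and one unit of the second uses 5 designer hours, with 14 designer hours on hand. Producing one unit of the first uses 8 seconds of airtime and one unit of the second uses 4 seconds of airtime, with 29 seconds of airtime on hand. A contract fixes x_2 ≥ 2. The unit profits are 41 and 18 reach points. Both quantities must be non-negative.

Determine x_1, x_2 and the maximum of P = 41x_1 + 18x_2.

x_1 = 2, x_2 = 2, maximum P = 118

Corner points and P = 41x_1 + 18x_2:
  (0, 14/5) → P = 252/5
  (0, 2) → P = 36
  (2, 2) → P = 118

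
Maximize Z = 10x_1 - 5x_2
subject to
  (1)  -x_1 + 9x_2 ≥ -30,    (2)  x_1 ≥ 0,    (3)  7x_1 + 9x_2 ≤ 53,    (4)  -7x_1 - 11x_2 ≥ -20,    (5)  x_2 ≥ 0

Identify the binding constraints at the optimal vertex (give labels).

(4) and (5)

Corner points and Z = 10x_1 - 5x_2:
  (0, 20/11) → Z = -100/11
  (0, 0) → Z = 0
  (20/7, 0) → Z = 200/7

The maximum is at (20/7, 0). Substituting into each constraint, equality holds for (4) and (5); the remaining constraints have slack.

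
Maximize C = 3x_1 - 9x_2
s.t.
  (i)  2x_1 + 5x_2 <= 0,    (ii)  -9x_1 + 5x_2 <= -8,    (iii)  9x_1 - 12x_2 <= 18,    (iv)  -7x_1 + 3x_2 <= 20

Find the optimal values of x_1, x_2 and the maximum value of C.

The binding constraints are -9x_1 + 5x_2 = -8 and 9x_1 - 12x_2 = 18.
Solving simultaneously gives x_1 = 2/21, x_2 = -10/7.

x_1 = 2/21, x_2 = -10/7, maximum C = 92/7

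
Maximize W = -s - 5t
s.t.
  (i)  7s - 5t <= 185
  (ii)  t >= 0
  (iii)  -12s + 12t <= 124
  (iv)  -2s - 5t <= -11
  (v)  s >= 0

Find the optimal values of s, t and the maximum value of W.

Extreme points and W = -s - 5t:
  (185/7, 0) → W = -185/7
  (355/3, 386/3) → W = -2285/3
  (11/2, 0) → W = -11/2
  (0, 31/3) → W = -155/3
  (0, 11/5) → W = -11

s = 11/2, t = 0, maximum W = -11/2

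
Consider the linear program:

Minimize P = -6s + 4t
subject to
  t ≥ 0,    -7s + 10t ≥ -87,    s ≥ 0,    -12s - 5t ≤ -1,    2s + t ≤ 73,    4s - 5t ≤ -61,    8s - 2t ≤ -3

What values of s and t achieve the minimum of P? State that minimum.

s = 107/32, t = 119/8, minimum P = 631/16

Extreme points and P = -6s + 4t:
  (0, 73) → P = 292
  (0, 61/5) → P = 244/5
  (143/12, 295/6) → P = 751/6
  (107/32, 119/8) → P = 631/16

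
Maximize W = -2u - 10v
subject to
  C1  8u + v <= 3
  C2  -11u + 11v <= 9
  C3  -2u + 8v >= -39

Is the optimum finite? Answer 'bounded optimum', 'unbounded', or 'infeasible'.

Feasible corners and W = -2u - 10v:
  (8/33, 35/33) → W = -122/11
  (21/22, -51/11) → W = 489/11
  (-167/22, -149/22) → W = 912/11
The feasible region has finitely many vertices and no improving ray; the maximum is 912/11 at (-167/22, -149/22).

bounded optimum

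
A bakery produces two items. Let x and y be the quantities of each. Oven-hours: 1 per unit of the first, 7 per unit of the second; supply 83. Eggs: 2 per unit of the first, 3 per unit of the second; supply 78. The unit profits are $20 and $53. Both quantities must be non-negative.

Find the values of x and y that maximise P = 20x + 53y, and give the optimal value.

Feasible corners and P = 20x + 53y:
  (0, 0) → P = 0
  (0, 83/7) → P = 4399/7
  (39, 0) → P = 780
  (27, 8) → P = 964

The optimum lies where x + 7y = 83 and 2x + 3y = 78.
Solving simultaneously gives x = 27, y = 8.

x = 27, y = 8, maximum P = 964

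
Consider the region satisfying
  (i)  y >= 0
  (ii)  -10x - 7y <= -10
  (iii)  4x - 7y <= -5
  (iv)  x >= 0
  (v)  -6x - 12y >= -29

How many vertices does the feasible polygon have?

4

Of the 10 pairwise boundary intersections, those satisfying every inequality are:
  (5/14, 45/49)
  (0, 10/7)
  (143/90, 73/45)
  (0, 29/12)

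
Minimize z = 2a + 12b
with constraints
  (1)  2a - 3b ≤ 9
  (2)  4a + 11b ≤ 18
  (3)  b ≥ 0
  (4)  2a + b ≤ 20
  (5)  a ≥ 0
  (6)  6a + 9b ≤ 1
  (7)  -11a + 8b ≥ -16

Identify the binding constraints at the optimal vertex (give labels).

Vertices and z = 2a + 12b:
  (0, 0) → z = 0
  (1/6, 0) → z = 1/3
  (0, 1/9) → z = 4/3

The minimum is at (0, 0). Substituting into each constraint, equality holds for (3) and (5); the remaining constraints have slack.

(3) and (5)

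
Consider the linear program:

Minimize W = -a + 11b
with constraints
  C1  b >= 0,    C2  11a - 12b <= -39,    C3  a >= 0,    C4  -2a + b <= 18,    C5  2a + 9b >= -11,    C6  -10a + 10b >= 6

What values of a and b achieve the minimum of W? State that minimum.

Extreme points and W = -a + 11b:
  (0, 13/4) → W = 143/4
  (159/5, 162/5) → W = 1623/5
  (0, 18) → W = 198
The feasible region is unbounded (it extends along (1, 2), (1, 1)), but W strictly increases along every unbounded feasible direction, so there is no improving ray and the minimum is attained at a vertex.

At the optimal vertex, 11a - 12b = -39 and a = 0.
Solving simultaneously gives a = 0, b = 13/4.

a = 0, b = 13/4, minimum W = 143/4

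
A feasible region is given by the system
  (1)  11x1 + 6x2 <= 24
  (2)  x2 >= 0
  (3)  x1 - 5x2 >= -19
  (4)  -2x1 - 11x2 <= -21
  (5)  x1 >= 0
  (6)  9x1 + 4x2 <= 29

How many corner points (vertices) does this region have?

4

Pairwise boundary intersections that survive every other constraint:
  (6/61, 233/61)
  (138/109, 183/109)
  (0, 19/5)
  (0, 21/11)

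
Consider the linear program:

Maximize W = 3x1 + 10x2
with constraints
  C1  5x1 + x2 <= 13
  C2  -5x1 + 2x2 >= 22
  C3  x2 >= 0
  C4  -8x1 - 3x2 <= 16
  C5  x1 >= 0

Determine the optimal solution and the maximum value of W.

x1 = 0, x2 = 13, maximum W = 130

Feasible corners and W = 3x1 + 10x2:
  (4/15, 35/3) → W = 1762/15
  (0, 13) → W = 130
  (0, 11) → W = 110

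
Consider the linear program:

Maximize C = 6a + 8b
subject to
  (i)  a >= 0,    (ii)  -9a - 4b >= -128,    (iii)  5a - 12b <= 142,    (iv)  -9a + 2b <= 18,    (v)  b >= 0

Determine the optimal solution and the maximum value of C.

The binding constraints are -9a - 4b = -128 and -9a + 2b = 18.
Solving simultaneously gives a = 92/27, b = 73/3.

a = 92/27, b = 73/3, maximum C = 1936/9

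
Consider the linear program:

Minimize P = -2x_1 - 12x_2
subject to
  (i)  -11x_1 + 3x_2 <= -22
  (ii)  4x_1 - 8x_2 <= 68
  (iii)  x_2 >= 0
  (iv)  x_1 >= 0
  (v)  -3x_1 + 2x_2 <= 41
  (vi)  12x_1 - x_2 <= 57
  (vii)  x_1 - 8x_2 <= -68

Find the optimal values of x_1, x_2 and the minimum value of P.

x_1 = 149/25, x_2 = 363/25, minimum P = -4654/25

Vertices and P = -2x_1 - 12x_2:
  (149/25, 363/25) → P = -4654/25
  (76/17, 154/17) → P = -2000/17
  (524/95, 873/95) → P = -11524/95

The binding constraints are -11x_1 + 3x_2 = -22 and 12x_1 - x_2 = 57.
Solving simultaneously gives x_1 = 149/25, x_2 = 363/25.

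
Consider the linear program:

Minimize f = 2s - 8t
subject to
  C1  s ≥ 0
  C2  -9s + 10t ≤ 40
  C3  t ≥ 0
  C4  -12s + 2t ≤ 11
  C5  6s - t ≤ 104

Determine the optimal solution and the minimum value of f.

s = 360/17, t = 392/17, minimum f = -2416/17

Vertices and f = 2s - 8t:
  (0, 4) → f = -32
  (0, 0) → f = 0
  (360/17, 392/17) → f = -2416/17
  (52/3, 0) → f = 104/3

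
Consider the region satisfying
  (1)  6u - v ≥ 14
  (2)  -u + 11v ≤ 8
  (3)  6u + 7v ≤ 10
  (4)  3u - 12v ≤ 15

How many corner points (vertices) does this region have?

3

The feasible vertices (each the meet of two boundaries and inside every other half-plane) are:
  (9/4, -1/2)
  (51/23, -16/23)
  (75/31, -20/31)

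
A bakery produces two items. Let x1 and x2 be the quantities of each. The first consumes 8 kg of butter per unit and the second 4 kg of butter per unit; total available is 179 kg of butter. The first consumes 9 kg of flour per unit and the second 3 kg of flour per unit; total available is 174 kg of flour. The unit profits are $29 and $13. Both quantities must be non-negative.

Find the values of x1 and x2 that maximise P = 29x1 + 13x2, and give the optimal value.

Vertices and P = 29x1 + 13x2:
  (0, 0) → P = 0
  (0, 179/4) → P = 2327/4
  (58/3, 0) → P = 1682/3
  (53/4, 73/4) → P = 1243/2

At the optimal vertex, 8x1 + 4x2 = 179 and 9x1 + 3x2 = 174.
Solving simultaneously gives x1 = 53/4, x2 = 73/4.

x1 = 53/4, x2 = 73/4, maximum P = 1243/2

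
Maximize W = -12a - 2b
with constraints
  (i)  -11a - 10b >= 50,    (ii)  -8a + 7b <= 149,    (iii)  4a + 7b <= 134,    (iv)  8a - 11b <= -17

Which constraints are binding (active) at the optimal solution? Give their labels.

(ii) and (iv)

Feasible corners and W = -12a - 2b:
  (-1840/157, 1239/157) → W = 19602/157
  (-240/67, -71/67) → W = 3022/67
  (-95/2, -33) → W = 636

The maximum is at (-95/2, -33). Substituting into each constraint, equality holds for (ii) and (iv); the remaining constraints have slack.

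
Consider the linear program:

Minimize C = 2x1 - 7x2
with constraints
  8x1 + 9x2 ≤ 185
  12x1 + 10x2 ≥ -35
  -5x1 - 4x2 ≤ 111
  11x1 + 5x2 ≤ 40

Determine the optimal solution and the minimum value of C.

x1 = -2165/28, x2 = 625/7, minimum C = -10915/14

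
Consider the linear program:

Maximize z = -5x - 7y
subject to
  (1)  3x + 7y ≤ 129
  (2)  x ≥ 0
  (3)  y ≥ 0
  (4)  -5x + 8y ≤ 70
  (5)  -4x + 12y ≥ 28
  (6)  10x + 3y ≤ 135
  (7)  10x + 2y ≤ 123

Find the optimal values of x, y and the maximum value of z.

x = 0, y = 7/3, maximum z = -49/3

Corner points and z = -5x - 7y:
  (0, 35/4) → z = -245/4
  (0, 7/3) → z = -49/3
  (174/19, 275/19) → z = -2795/19
  (355/32, 193/32) → z = -1563/16
  (99/10, 12) → z = -267/2

At the optimal vertex, x = 0 and -4x + 12y = 28.
Solving simultaneously gives x = 0, y = 7/3.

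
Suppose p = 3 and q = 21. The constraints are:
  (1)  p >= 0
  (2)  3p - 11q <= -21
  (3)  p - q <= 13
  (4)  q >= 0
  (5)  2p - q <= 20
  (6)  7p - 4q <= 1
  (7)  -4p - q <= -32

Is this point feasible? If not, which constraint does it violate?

feasible

(1): 3 ≥ 0 ✓
(2): -222 ≤ -21 ✓
(3): -18 ≤ 13 ✓
(4): 21 ≥ 0 ✓
(5): -15 ≤ 20 ✓
(6): -63 ≤ 1 ✓
(7): -33 ≤ -32 ✓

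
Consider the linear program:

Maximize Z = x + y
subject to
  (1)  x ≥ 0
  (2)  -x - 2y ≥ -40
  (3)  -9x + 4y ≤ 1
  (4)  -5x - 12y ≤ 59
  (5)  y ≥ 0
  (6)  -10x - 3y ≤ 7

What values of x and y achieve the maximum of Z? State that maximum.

x = 40, y = 0, maximum Z = 40

Feasible corners and Z = x + y:
  (0, 1/4) → Z = 1/4
  (0, 0) → Z = 0
  (79/11, 361/22) → Z = 519/22
  (40, 0) → Z = 40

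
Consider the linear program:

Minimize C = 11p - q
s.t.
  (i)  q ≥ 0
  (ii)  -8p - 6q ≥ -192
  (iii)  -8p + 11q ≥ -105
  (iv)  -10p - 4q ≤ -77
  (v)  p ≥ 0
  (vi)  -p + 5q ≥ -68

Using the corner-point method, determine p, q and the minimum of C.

p = 0, q = 32, minimum C = -32

Extreme points and C = 11p - q:
  (105/8, 0) → C = 1155/8
  (77/10, 0) → C = 847/10
  (1371/68, 87/17) → C = 14733/68
  (0, 32) → C = -32
  (0, 77/4) → C = -77/4

At the optimal vertex, -8p - 6q = -192 and p = 0.
Solving simultaneously gives p = 0, q = 32.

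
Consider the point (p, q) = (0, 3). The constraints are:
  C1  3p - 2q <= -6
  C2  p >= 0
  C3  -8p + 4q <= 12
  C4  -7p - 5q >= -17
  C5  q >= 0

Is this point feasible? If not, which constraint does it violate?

C1: -6 ≤ -6 ✓
C2: 0 ≥ 0 ✓
C3: 12 ≤ 12 ✓
C4: -15 ≥ -17 ✓
C5: 3 ≥ 0 ✓

feasible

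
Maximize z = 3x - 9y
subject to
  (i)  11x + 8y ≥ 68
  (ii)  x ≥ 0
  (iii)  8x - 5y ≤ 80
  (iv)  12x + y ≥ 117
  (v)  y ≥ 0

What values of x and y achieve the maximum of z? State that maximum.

x = 10, y = 0, maximum z = 30

Extreme points and z = 3x - 9y:
  (0, 117) → z = -1053
  (10, 0) → z = 30
  (39/4, 0) → z = 117/4
The feasible region is unbounded (it extends along (0, 1), (5, 8)), but z strictly decreases along every unbounded feasible direction, so there is no improving ray and the maximum is attained at a vertex.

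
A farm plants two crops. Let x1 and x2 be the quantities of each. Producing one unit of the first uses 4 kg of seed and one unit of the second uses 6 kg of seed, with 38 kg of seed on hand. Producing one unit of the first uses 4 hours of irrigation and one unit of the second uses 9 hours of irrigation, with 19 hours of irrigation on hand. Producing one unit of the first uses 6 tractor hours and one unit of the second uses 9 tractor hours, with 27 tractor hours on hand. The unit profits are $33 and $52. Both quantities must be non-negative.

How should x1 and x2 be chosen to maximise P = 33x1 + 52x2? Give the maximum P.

The optimum lies where 4x1 + 9x2 = 19 and 6x1 + 9x2 = 27.
Solving simultaneously gives x1 = 4, x2 = 1/3.

x1 = 4, x2 = 1/3, maximum P = 448/3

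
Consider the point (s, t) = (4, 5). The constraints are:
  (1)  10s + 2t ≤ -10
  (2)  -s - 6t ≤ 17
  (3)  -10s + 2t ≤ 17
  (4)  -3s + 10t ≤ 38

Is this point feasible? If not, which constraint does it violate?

Constraint (1): 10s + 2t = 50, which is not ≤ -10. All other constraints are satisfied.

not feasible — violates (1)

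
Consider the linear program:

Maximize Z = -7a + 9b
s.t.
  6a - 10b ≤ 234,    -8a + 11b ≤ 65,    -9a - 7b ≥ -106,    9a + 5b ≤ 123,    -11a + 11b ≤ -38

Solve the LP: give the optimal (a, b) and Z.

a = 179/22, b = 103/22, maximum Z = -163/11

Feasible corners and Z = -7a + 9b:
  (20, -57/5) → Z = -1213/5
  (-1097/22, -1173/22) → Z = -1439/11
  (331/18, -17/2) → Z = -1847/9
  (179/22, 103/22) → Z = -163/11

The optimum lies where -9a - 7b = -106 and -11a + 11b = -38.
Solving simultaneously gives a = 179/22, b = 103/22.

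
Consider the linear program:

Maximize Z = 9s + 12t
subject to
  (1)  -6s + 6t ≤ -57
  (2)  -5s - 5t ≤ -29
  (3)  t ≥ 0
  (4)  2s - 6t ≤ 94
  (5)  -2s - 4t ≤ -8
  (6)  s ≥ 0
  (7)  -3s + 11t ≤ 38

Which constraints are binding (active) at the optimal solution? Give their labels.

(4) and (7)

Extreme points and Z = 9s + 12t:
  (19/2, 0) → Z = 171/2
  (285/16, 133/16) → Z = 4161/16
  (47, 0) → Z = 423
  (631/2, 179/2) → Z = 7827/2

The maximum is at (631/2, 179/2). Substituting into each constraint, equality holds for (4) and (7); the remaining constraints have slack.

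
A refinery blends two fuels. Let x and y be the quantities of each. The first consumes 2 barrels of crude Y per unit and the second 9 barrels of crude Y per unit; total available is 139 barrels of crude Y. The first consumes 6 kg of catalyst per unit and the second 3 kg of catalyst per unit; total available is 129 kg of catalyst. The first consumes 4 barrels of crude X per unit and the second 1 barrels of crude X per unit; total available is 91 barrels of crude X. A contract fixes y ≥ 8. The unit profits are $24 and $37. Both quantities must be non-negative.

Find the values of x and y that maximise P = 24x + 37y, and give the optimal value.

x = 31/2, y = 12, maximum P = 816

Extreme points and P = 24x + 37y:
  (0, 139/9) → P = 5143/9
  (0, 8) → P = 296
  (31/2, 12) → P = 816
  (35/2, 8) → P = 716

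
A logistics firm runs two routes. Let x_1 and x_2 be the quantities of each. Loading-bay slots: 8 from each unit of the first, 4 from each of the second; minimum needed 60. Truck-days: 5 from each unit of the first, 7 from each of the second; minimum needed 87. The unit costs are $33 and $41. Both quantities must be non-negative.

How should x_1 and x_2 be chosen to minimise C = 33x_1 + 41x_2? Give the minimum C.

The feasible region is unbounded (it extends along (0, 1), (1, 0)), but C strictly increases along every unbounded feasible direction, so there is no improving ray and the minimum is attained at a vertex.

The optimum lies where 8x_1 + 4x_2 = 60 and 5x_1 + 7x_2 = 87.
Solving simultaneously gives x_1 = 2, x_2 = 11.

x_1 = 2, x_2 = 11, minimum C = 517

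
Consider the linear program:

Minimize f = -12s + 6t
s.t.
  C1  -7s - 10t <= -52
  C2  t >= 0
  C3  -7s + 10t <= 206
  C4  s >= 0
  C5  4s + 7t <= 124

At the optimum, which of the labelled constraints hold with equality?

C2 and C5

Feasible corners and f = -12s + 6t:
  (52/7, 0) → f = -624/7
  (0, 26/5) → f = 156/5
  (31, 0) → f = -372
  (0, 124/7) → f = 744/7

The minimum is at (31, 0). Substituting into each constraint, equality holds for C2 and C5; the remaining constraints have slack.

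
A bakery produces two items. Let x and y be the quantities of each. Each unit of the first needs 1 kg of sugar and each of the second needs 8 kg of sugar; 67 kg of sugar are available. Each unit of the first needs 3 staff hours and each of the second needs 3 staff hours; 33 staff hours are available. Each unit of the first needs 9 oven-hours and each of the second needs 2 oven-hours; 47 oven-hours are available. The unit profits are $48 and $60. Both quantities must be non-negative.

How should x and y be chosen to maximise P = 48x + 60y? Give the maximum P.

Extreme points and P = 48x + 60y:
  (0, 0) → P = 0
  (0, 67/8) → P = 1005/2
  (47/9, 0) → P = 752/3
  (3, 8) → P = 624
  (25/7, 52/7) → P = 4320/7

The binding constraints are x + 8y = 67 and 3x + 3y = 33.
Solving simultaneously gives x = 3, y = 8.

x = 3, y = 8, maximum P = 624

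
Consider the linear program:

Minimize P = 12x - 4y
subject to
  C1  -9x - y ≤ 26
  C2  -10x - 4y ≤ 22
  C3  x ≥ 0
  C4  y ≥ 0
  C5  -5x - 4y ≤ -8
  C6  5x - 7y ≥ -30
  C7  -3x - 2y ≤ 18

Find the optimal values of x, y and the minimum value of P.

Vertices and P = 12x - 4y:
  (0, 2) → P = -8
  (0, 30/7) → P = -120/7
  (8/5, 0) → P = 96/5
The feasible region is unbounded (it extends along (7, 5), (1, 0)), but P strictly increases along every unbounded feasible direction, so there is no improving ray and the minimum is attained at a vertex.

x = 0, y = 30/7, minimum P = -120/7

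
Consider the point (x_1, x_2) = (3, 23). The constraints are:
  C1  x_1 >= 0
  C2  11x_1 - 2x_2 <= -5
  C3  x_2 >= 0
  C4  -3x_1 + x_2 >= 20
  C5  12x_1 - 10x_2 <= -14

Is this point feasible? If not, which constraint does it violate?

not feasible — violates C4

Constraint C4: -3x_1 + x_2 = 14, which is not ≥ 20. All other constraints are satisfied.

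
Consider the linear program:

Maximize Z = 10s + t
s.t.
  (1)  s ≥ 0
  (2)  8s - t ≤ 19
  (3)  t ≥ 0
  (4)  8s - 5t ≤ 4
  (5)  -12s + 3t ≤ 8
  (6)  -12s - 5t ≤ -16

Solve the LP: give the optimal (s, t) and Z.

Feasible corners and Z = 10s + t:
  (91/32, 15/4) → Z = 515/16
  (65/12, 73/3) → Z = 157/2
  (1, 4/5) → Z = 54/5
  (1/12, 3) → Z = 23/6

The optimum lies where 8s - t = 19 and -12s + 3t = 8.
Solving simultaneously gives s = 65/12, t = 73/3.

s = 65/12, t = 73/3, maximum Z = 157/2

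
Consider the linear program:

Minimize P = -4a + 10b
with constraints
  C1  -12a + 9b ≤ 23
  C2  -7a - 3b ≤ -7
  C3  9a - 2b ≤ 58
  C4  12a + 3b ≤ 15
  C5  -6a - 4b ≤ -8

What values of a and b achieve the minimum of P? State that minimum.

Corner points and P = -4a + 10b:
  (-2/33, 245/99) → P = 2474/99
  (11/24, 19/6) → P = 179/6
  (2/5, 7/5) → P = 62/5
  (6/5, 1/5) → P = -14/5

The binding constraints are 12a + 3b = 15 and -6a - 4b = -8.
Solving simultaneously gives a = 6/5, b = 1/5.

a = 6/5, b = 1/5, minimum P = -14/5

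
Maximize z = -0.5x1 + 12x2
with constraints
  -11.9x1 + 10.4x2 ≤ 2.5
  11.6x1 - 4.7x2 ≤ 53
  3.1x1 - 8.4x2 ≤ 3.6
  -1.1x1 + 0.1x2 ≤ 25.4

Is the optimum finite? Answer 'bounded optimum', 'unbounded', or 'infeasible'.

bounded optimum

Extreme points and z = -0.5x1 + 12x2:
  (6255/719, 7330/719) → z = 169665/1438
  (-1461/1693, -5059/6772) → z = -28893/3386
  (42828/8287, 12254/8287) → z = 125634/8287
The feasible region has finitely many vertices and no improving ray; the maximum is 169665/1438 at (6255/719, 7330/719).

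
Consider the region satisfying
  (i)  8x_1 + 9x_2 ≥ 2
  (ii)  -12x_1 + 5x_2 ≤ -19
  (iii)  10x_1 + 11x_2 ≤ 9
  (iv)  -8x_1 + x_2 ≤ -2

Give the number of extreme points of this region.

The feasible vertices (each the meet of two boundaries and inside every other half-plane) are:
  (181/148, -32/37)
  (59/2, -26)
  (127/91, -41/91)

3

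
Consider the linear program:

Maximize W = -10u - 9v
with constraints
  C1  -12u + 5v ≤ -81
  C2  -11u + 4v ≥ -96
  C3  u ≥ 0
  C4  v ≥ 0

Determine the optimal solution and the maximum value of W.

Feasible corners and W = -10u - 9v:
  (156/7, 261/7) → W = -3909/7
  (27/4, 0) → W = -135/2
  (96/11, 0) → W = -960/11

The optimum lies where -12u + 5v = -81 and v = 0.
Solving simultaneously gives u = 27/4, v = 0.

u = 27/4, v = 0, maximum W = -135/2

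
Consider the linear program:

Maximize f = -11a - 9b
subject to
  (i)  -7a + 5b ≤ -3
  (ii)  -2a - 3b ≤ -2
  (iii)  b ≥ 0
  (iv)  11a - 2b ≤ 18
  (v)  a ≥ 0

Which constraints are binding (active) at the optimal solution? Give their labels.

Vertices and f = -11a - 9b:
  (19/31, 8/31) → f = -281/31
  (84/41, 93/41) → f = -1761/41
  (1, 0) → f = -11
  (18/11, 0) → f = -18

The maximum is at (19/31, 8/31). Substituting into each constraint, equality holds for (i) and (ii); the remaining constraints have slack.

(i) and (ii)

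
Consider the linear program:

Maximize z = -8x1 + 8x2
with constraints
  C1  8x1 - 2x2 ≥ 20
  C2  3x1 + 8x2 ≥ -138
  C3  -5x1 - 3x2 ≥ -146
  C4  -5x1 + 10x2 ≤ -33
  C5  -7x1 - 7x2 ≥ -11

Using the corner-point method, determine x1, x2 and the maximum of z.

At the optimal vertex, 8x1 - 2x2 = 20 and -5x1 + 10x2 = -33.
Solving simultaneously gives x1 = 67/35, x2 = -82/35.

x1 = 67/35, x2 = -82/35, maximum z = -1192/35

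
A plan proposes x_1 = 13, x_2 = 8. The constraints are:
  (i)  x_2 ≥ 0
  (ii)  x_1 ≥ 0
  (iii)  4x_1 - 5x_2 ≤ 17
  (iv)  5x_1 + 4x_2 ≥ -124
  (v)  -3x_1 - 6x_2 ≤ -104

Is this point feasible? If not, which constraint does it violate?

Constraint (v): -3x_1 - 6x_2 = -87, which is not ≤ -104. All other constraints are satisfied.

not feasible — violates (v)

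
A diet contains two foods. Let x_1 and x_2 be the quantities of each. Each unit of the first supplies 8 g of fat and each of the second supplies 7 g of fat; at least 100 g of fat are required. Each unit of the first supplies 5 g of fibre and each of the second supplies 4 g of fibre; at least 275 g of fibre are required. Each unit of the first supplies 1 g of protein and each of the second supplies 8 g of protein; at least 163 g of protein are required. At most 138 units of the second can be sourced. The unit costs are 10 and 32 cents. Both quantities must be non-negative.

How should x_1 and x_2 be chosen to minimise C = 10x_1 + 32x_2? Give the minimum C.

The feasible region is unbounded (it extends along (1, 0)), but C strictly increases along every unbounded feasible direction, so there is no improving ray and the minimum is attained at a vertex.

At the optimal vertex, 5x_1 + 4x_2 = 275 and x_1 + 8x_2 = 163.
Solving simultaneously gives x_1 = 43, x_2 = 15.

x_1 = 43, x_2 = 15, minimum C = 910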